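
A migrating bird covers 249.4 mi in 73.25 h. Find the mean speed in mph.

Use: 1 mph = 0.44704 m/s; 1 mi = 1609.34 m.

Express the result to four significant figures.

249.4 mi × 1609.34 → 401369 m
73.25 h × 3600 → 263700 s
v = d / t = 401369 m / 263700 s = 1.52207 m/s
1.52207 m/s ÷ (0.44704 m/s/mph) = 3.40477 mph

3.405 mph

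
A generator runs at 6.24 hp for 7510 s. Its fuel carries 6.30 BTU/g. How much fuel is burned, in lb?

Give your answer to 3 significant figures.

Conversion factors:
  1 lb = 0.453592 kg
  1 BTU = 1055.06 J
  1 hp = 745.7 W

6.24 hp → 4653.17 W
E = P × t = 4653.17 × 7510 = 3.49453×10⁷ J
6.30 BTU/g → 6.64688×10⁶ J/kg
m = E / e_s = 3.49453×10⁷ / 6.64688×10⁶ = 5.2574 kg
In lb: 5.2574 / 0.453592 = 11.5906 lb

11.6 lb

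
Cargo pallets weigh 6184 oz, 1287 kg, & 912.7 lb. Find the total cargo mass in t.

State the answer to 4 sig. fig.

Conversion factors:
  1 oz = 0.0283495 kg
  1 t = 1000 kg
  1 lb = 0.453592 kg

1.876 t

6184 oz × 0.0283495 → 175.313 kg
1287 kg (already kg)
912.7 lb × 0.453592 → 413.993 kg
Sum: 175.313 + 1287 + 413.993 = 1876.31 kg
In t: 1876.31 / 1000 = 1.87631 t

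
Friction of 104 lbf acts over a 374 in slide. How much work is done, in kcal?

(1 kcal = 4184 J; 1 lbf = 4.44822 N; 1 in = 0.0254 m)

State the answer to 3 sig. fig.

104 lbf × 4.44822 = 462.615 N
374 in × 0.0254 = 9.4996 m
W = F × d = 462.615 N × 9.4996 m = 4394.66 J
4394.66 J ÷ (4184 J/kcal) = 1.05035 kcal

1.05 kcal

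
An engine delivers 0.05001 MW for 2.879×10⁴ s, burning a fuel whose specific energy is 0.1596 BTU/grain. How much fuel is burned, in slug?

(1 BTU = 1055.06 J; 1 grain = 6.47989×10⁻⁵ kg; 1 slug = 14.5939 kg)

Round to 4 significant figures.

37.97 slug

0.05001 MW → 50010 W
E = P × t = 50010 × 28790 = 1.43979×10⁹ J
0.1596 BTU/grain → 2.59862×10⁶ J/kg
m = E / e_s = 1.43979×10⁹ / 2.59862×10⁶ = 554.059 kg
In slug: 554.059 / 14.5939 = 37.9651 slug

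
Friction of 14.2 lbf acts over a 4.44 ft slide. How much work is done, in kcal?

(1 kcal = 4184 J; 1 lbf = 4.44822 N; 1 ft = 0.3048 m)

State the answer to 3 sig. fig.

14.2 lbf × 4.44822 → 63.1647 N
4.44 ft × 0.3048 → 1.35331 m
W = F × d = 63.1647 N × 1.35331 m = 85.4814 J
85.4814 J ÷ (4184 J/kcal) = 0.0204305 kcal

0.0204 kcal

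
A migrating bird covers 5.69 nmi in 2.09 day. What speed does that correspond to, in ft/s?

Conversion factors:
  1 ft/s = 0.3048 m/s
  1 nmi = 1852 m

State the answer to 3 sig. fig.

5.69 nmi × 1852 = 10537.9 m
2.09 day × 86400 = 180576 s
v = d / t = 10537.9 m / 180576 s = 0.0583571 m/s
0.0583571 m/s ÷ (0.3048 m/s/ft/s) = 0.19146 ft/s

0.191 ft/s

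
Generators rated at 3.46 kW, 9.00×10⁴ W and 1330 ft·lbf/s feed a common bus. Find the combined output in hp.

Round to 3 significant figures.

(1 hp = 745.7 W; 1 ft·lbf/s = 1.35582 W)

3.46 kW × 1000 = 3460 W
9.00×10⁴ W (already W)
1330 ft·lbf/s × 1.35582 = 1803.24 W
Total: 3460 + 90000 + 1803.24 = 95263.2 W
In hp: 95263.2 / 745.7 = 127.75 hp

128 hp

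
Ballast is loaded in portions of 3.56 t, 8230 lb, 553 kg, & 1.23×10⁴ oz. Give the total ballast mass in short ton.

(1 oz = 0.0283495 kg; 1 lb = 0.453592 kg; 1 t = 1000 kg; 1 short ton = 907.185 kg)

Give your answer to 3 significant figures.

3.56 t × 1000 = 3560 kg
8230 lb × 0.453592 = 3733.06 kg
553 kg (already kg)
1.23×10⁴ oz × 0.0283495 = 348.699 kg
Total: 3560 + 3733.06 + 553 + 348.699 = 8194.76 kg
In short ton: 8194.76 / 907.185 = 9.03317 short ton

9.03 short ton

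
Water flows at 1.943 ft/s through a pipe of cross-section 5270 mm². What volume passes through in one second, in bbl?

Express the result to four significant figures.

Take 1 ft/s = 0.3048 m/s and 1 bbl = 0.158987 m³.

0.01963 bbl

1.943 ft/s × 0.3048 → 0.592226 m/s
5270 mm² × 10⁻⁶ → 0.00527 m²
V = v × A × t = 0.592226 m/s × 0.00527 m² × 1 s = 0.00312103 m³
0.00312103 m³ ÷ (0.158987 m³/bbl) = 0.0196307 bbl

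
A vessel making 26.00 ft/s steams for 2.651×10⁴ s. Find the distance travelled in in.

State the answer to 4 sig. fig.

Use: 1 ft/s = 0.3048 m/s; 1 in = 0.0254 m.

26.00 ft/s × 0.3048 = 7.9248 m/s
d = v × t = 7.9248 m/s × 26510 s = 210086 m
210086 m ÷ (0.0254 m/in) = 8.2711×10⁶ in

8.271×10⁶ in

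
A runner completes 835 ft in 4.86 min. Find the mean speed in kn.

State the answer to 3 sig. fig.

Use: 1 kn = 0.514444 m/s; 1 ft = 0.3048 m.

1.70 kn

835 ft × 0.3048 = 254.508 m
4.86 min × 60 = 291.6 s
v = d / t = 254.508 m / 291.6 s = 0.872798 m/s
0.872798 m/s ÷ (0.514444 m/s/kn) = 1.69659 kn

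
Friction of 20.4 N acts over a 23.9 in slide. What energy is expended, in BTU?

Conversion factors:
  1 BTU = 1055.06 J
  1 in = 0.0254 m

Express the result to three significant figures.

23.9 in × 0.0254 = 0.60706 m
W = F × d = 20.4 N × 0.60706 m = 12.384 J
12.384 J ÷ (1055.06 J/BTU) = 0.0117377 BTU

0.0117 BTU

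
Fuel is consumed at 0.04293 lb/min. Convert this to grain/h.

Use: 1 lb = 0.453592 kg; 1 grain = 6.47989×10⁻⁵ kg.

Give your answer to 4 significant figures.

1.803×10⁴ grain/h

0.04293 lb/min × 0.453592 kg/lb ÷ 60 s/min = 3.24545×10⁻⁴ kg/s
3.24545×10⁻⁴ kg/s ÷ 6.47989×10⁻⁵ kg/grain × 3600 s/h = 18030.6 grain/h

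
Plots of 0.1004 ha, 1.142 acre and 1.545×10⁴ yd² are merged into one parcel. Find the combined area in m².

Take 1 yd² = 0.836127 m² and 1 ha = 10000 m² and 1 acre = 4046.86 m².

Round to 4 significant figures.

0.1004 ha × 10000 = 1004 m²
1.142 acre × 4046.86 = 4621.51 m²
1.545×10⁴ yd² × 0.836127 = 12918.2 m²
Sum: 1004 + 4621.51 + 12918.2 = 18543.7 m²

1.854×10⁴ m²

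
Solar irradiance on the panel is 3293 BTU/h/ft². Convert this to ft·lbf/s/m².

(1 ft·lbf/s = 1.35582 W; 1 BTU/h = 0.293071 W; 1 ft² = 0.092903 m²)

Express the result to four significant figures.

7662 ft·lbf/s/m²

3293 BTU/h/ft² × 0.293071 W/BTU/h ÷ 0.092903 m²/ft² = 10388.1 W/m²
10388.1 W/m² ÷ 1.35582 W/ft·lbf/s = 7661.86 ft·lbf/s/m²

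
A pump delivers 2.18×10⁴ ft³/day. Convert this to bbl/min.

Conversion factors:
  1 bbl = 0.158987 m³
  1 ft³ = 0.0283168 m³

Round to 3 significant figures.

2.70 bbl/min

2.18×10⁴ ft³/day × 0.0283168 m³/ft³ ÷ 86400 s/day = 0.00714475 m³/s
0.00714475 m³/s ÷ 0.158987 m³/bbl × 60 s/min = 2.69635 bbl/min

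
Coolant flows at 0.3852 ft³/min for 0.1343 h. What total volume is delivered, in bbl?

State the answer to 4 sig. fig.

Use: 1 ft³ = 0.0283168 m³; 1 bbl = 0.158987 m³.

0.3852 ft³/min → 1.81794×10⁻⁴ m³/s
0.1343 h → 483.48 s
V = Q × t = 1.81794×10⁻⁴ × 483.48 = 0.0878938 m³
In bbl: 0.0878938 / 0.158987 = 0.552836 bbl

0.5528 bbl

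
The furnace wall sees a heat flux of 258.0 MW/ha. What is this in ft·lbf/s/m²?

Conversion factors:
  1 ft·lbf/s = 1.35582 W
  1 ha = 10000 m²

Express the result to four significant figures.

1.903×10⁴ ft·lbf/s/m²

258.0 MW/ha × 1000000 W/MW ÷ 10000 m²/ha = 25800 W/m²
25800 W/m² ÷ 1.35582 W/ft·lbf/s = 19029.1 ft·lbf/s/m²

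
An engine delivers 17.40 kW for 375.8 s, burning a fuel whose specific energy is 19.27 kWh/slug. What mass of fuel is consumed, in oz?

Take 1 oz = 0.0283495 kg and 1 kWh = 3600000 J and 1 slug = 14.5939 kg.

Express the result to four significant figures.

48.52 oz

17.40 kW → 17400 W
E = P × t = 17400 × 375.8 = 6.53892×10⁶ J
19.27 kWh/slug → 4.75349×10⁶ J/kg
m = E / e_s = 6.53892×10⁶ / 4.75349×10⁶ = 1.3756 kg
In oz: 1.3756 / 0.0283495 = 48.5229 oz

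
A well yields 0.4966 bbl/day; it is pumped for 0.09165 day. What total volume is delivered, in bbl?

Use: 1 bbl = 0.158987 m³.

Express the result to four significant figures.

0.4966 bbl/day → 9.13807×10⁻⁷ m³/s
0.09165 day → 7918.56 s
V = Q × t = 9.13807×10⁻⁷ × 7918.56 = 0.00723604 m³
In bbl: 0.00723604 / 0.158987 = 0.0455134 bbl

0.04551 bbl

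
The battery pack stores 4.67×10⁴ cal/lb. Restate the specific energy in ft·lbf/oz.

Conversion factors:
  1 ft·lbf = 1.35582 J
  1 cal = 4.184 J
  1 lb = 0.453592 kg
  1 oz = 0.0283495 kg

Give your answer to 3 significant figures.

4.67×10⁴ cal/lb × 4.184 J/cal ÷ 0.453592 kg/lb = 430768 J/kg
430768 J/kg ÷ 1.35582 J/ft·lbf × 0.0283495 kg/oz = 9007.14 ft·lbf/oz

9010 ft·lbf/oz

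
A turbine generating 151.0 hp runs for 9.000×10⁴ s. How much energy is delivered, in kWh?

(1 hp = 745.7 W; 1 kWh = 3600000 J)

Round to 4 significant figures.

2815 kWh

151.0 hp × 745.7 → 112601 W
E = P × t = 112601 W × 90000 s = 1.01341×10¹⁰ J
1.01341×10¹⁰ J ÷ (3600000 J/kWh) = 2815.03 kWh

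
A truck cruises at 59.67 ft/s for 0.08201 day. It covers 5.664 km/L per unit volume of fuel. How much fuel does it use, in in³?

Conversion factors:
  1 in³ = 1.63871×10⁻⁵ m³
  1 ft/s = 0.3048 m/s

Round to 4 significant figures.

1388 in³

59.67 ft/s → 18.1874 m/s
0.08201 day → 7085.66 s
d = v × t = 18.1874 × 7085.66 = 128870 m
5.664 km/L → 5.664×10⁶ m/m³
V = d / (distance per unit fuel) = 128870 / 5.664×10⁶ = 0.0227525 m³
In in³: 0.0227525 / 1.63871×10⁻⁵ = 1388.44 in³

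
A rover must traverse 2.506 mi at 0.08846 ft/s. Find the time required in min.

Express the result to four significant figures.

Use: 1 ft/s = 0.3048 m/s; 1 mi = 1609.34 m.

2.506 mi × 1609.34 → 4033.01 m
0.08846 ft/s × 0.3048 → 0.0269626 m/s
t = d / v = 4033.01 m / 0.0269626 m/s = 149578 s
149578 s ÷ (60 s/min) = 2492.97 min

2493 min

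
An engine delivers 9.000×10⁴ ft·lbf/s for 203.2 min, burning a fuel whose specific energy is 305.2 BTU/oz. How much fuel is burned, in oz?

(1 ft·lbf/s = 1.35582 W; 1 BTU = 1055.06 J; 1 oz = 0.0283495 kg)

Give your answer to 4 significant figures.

9.000×10⁴ ft·lbf/s → 122024 W
203.2 min → 12192 s
E = P × t = 122024 × 12192 = 1.48772×10⁹ J
305.2 BTU/oz → 1.13584×10⁷ J/kg
m = E / e_s = 1.48772×10⁹ / 1.13584×10⁷ = 130.98 kg
In oz: 130.98 / 0.0283495 = 4620.19 oz

4620 oz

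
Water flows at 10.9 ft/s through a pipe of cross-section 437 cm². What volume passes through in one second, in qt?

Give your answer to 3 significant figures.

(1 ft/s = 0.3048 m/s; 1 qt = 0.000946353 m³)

153 qt

10.9 ft/s × 0.3048 → 3.32232 m/s
437 cm² × 0.0001 → 0.0437 m²
V = v × A × t = 3.32232 m/s × 0.0437 m² × 1 s = 0.145185 m³
0.145185 m³ ÷ (0.000946353 m³/qt) = 153.415 qt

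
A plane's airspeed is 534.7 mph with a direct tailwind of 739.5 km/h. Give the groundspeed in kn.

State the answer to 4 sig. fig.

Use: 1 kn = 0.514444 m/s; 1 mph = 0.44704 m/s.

863.9 kn

534.7 mph × 0.44704 = 239.032 m/s
739.5 km/h × (1/3.6) = 205.417 m/s
Combined: 239.032 + 205.417 = 444.449 m/s
In kn: 444.449 / 0.514444 = 863.94 kn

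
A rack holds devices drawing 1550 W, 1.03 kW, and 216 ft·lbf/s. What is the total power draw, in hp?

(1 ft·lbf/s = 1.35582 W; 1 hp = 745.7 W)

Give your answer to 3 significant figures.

1550 W (already W)
1.03 kW × 1000 = 1030 W
216 ft·lbf/s × 1.35582 = 292.857 W
Sum: 1550 + 1030 + 292.857 = 2872.86 W
In hp: 2872.86 / 745.7 = 3.85257 hp

3.85 hp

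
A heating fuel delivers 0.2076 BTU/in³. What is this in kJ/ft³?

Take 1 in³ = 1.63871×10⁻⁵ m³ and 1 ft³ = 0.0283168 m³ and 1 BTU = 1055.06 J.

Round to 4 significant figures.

0.2076 BTU/in³ × 1055.06 J/BTU ÷ 1.63871×10⁻⁵ m³/in³ = 1.3366×10⁷ J/m³
1.3366×10⁷ J/m³ ÷ 1000 J/kJ × 0.0283168 m³/ft³ = 378.482 kJ/ft³

378.5 kJ/ft³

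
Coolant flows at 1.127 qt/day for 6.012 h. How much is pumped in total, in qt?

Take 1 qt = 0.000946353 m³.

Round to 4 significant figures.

1.127 qt/day → 1.23442×10⁻⁸ m³/s
6.012 h → 21643.2 s
V = Q × t = 1.23442×10⁻⁸ × 21643.2 = 2.67168×10⁻⁴ m³
In qt: 2.67168×10⁻⁴ / 0.000946353 = 0.282313 qt

0.2823 qt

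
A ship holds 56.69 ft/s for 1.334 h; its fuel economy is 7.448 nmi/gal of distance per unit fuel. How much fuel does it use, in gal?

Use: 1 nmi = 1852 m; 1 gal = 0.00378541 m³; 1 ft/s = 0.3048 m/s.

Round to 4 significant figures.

56.69 ft/s → 17.2791 m/s
1.334 h → 4802.4 s
d = v × t = 17.2791 × 4802.4 = 82981.1 m
7.448 nmi/gal → 3.64391×10⁶ m/m³
V = d / (distance per unit fuel) = 82981.1 / 3.64391×10⁶ = 0.0227725 m³
In gal: 0.0227725 / 0.00378541 = 6.01586 gal

6.016 gal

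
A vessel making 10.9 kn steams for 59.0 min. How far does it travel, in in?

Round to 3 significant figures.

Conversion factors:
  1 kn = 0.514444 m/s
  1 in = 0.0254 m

7.82×10⁵ in

10.9 kn × 0.514444 = 5.60744 m/s
59.0 min × 60 = 3540 s
d = v × t = 5.60744 m/s × 3540 s = 19850.3 m
19850.3 m ÷ (0.0254 m/in) = 781508 in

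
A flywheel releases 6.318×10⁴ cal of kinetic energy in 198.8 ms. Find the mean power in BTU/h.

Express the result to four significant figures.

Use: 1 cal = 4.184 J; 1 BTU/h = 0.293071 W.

6.318×10⁴ cal × 4.184 → 264345 J
198.8 ms × 0.001 → 0.1988 s
P = E / t = 264345 J / 0.1988 s = 1.3297×10⁶ W
1.3297×10⁶ W ÷ (0.293071 W/BTU/h) = 4.53713×10⁶ BTU/h

4.537×10⁶ BTU/h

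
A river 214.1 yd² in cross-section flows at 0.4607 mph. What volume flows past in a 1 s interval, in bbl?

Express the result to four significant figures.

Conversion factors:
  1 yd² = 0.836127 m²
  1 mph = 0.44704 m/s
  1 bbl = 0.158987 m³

231.9 bbl

0.4607 mph × 0.44704 = 0.205951 m/s
214.1 yd² × 0.836127 = 179.015 m²
V = v × A × t = 0.205951 m/s × 179.015 m² × 1 s = 36.8683 m³
36.8683 m³ ÷ (0.158987 m³/bbl) = 231.895 bbl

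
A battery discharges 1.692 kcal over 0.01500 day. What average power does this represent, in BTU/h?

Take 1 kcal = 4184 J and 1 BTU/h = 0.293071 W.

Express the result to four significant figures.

1.692 kcal × 4184 = 7079.33 J
0.01500 day × 86400 = 1296 s
P = E / t = 7079.33 J / 1296 s = 5.46245 W
5.46245 W ÷ (0.293071 W/BTU/h) = 18.6387 BTU/h

18.64 BTU/h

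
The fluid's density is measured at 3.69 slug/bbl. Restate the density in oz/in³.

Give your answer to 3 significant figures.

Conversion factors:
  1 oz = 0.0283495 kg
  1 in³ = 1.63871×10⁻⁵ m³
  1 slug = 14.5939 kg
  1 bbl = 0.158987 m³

3.69 slug/bbl × 14.5939 kg/slug ÷ 0.158987 m³/bbl = 338.716 kg/m³
338.716 kg/m³ ÷ 0.0283495 kg/oz × 1.63871×10⁻⁵ m³/in³ = 0.195791 oz/in³

0.196 oz/in³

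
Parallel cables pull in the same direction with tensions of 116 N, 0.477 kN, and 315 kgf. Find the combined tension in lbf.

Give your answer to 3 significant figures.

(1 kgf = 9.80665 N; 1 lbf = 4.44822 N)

116 N (already N)
0.477 kN × 1000 → 477 N
315 kgf × 9.80665 → 3089.09 N
Sum: 116 + 477 + 3089.09 = 3682.09 N
In lbf: 3682.09 / 4.44822 = 827.767 lbf

828 lbf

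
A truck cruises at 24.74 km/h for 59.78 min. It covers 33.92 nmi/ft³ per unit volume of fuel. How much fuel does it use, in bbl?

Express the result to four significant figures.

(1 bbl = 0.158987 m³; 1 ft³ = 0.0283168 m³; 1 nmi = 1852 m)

24.74 km/h → 6.87222 m/s
59.78 min → 3586.8 s
d = v × t = 6.87222 × 3586.8 = 24649.3 m
33.92 nmi/ft³ → 2.21847×10⁶ m/m³
V = d / (distance per unit fuel) = 24649.3 / 2.21847×10⁶ = 0.0111109 m³
In bbl: 0.0111109 / 0.158987 = 0.0698856 bbl

0.06989 bbl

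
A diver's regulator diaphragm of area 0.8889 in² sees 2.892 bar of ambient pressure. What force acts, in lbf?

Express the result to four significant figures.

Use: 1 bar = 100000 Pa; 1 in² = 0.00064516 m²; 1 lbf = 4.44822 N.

37.28 lbf

2.892 bar × 100000 = 289200 Pa
0.8889 in² × 0.00064516 = 5.73483×10⁻⁴ m²
F = P × A = 289200 Pa × 5.73483×10⁻⁴ m² = 165.851 N
165.851 N ÷ (4.44822 N/lbf) = 37.2848 lbf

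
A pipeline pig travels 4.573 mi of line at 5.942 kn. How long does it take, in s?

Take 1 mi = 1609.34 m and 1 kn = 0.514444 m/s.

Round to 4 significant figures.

2408 s

4.573 mi × 1609.34 → 7359.51 m
5.942 kn × 0.514444 → 3.05683 m/s
t = d / v = 7359.51 m / 3.05683 m/s = 2407.56 s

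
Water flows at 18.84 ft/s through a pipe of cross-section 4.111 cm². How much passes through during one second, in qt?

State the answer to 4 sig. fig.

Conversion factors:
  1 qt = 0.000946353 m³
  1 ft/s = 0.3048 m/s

2.495 qt

18.84 ft/s × 0.3048 = 5.74243 m/s
4.111 cm² × 0.0001 = 4.111×10⁻⁴ m²
V = v × A × t = 5.74243 m/s × 4.111×10⁻⁴ m² × 1 s = 0.00236071 m³
0.00236071 m³ ÷ (0.000946353 m³/qt) = 2.49453 qt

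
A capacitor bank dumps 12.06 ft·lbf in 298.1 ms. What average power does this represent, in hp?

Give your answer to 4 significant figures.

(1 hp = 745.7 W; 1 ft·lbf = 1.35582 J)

0.07356 hp

12.06 ft·lbf × 1.35582 → 16.3512 J
298.1 ms × 0.001 → 0.2981 s
P = E / t = 16.3512 J / 0.2981 s = 54.8514 W
54.8514 W ÷ (745.7 W/hp) = 0.0735569 hp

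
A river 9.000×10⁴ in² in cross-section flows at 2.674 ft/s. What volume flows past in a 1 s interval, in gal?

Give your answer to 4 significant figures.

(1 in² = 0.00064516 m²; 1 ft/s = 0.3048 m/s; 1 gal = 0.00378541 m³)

2.674 ft/s × 0.3048 = 0.815035 m/s
9.000×10⁴ in² × 0.00064516 = 58.0644 m²
V = v × A × t = 0.815035 m/s × 58.0644 m² × 1 s = 47.3245 m³
47.3245 m³ ÷ (0.00378541 m³/gal) = 12501.8 gal

1.250×10⁴ gal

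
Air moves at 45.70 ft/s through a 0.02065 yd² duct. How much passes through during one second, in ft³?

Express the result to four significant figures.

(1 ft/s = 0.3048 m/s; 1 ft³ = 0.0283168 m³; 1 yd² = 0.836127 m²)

8.493 ft³

45.70 ft/s × 0.3048 → 13.9294 m/s
0.02065 yd² × 0.836127 → 0.017266 m²
V = v × A × t = 13.9294 m/s × 0.017266 m² × 1 s = 0.240505 m³
0.240505 m³ ÷ (0.0283168 m³/ft³) = 8.49337 ft³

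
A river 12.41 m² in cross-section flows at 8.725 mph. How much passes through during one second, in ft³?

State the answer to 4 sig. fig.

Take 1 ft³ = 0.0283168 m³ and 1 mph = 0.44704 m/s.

1709 ft³

8.725 mph × 0.44704 = 3.90042 m/s
V = v × A × t = 3.90042 m/s × 12.41 m² × 1 s = 48.4042 m³
48.4042 m³ ÷ (0.0283168 m³/ft³) = 1709.38 ft³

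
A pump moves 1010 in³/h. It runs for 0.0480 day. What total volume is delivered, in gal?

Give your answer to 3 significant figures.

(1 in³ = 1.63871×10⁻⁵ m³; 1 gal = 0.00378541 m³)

1010 in³/h → 4.59749×10⁻⁶ m³/s
0.0480 day → 4147.2 s
V = Q × t = 4.59749×10⁻⁶ × 4147.2 = 0.0190667 m³
In gal: 0.0190667 / 0.00378541 = 5.03689 gal

5.04 gal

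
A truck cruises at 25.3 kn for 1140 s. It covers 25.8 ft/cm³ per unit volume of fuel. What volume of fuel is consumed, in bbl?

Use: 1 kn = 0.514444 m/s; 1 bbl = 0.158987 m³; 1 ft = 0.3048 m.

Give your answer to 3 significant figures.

25.3 kn → 13.0154 m/s
d = v × t = 13.0154 × 1140 = 14837.6 m
25.8 ft/cm³ → 7.86384×10⁶ m/m³
V = d / (distance per unit fuel) = 14837.6 / 7.86384×10⁶ = 0.00188681 m³
In bbl: 0.00188681 / 0.158987 = 0.0118677 bbl

0.0119 bbl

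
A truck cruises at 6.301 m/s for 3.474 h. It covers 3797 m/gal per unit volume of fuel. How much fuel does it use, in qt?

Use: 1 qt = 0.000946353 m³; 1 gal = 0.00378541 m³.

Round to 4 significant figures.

83.02 qt

3.474 h → 12506.4 s
d = v × t = 6.301 × 12506.4 = 78802.8 m
3797 m/gal → 1.00306×10⁶ m/m³
V = d / (distance per unit fuel) = 78802.8 / 1.00306×10⁶ = 0.0785624 m³
In qt: 0.0785624 / 0.000946353 = 83.016 qt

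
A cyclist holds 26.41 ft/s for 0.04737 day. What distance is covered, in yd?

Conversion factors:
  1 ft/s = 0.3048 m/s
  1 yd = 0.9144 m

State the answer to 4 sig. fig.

26.41 ft/s × 0.3048 = 8.04977 m/s
0.04737 day × 86400 = 4092.77 s
d = v × t = 8.04977 m/s × 4092.77 s = 32945.9 m
32945.9 m ÷ (0.9144 m/yd) = 36030.1 yd

3.603×10⁴ yd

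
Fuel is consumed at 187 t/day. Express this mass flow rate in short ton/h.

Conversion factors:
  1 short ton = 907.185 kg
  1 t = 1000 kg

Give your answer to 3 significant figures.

187 t/day × 1000 kg/t ÷ 86400 s/day = 2.16435 kg/s
2.16435 kg/s ÷ 907.185 kg/short ton × 3600 s/h = 8.58883 short ton/h

8.59 short ton/h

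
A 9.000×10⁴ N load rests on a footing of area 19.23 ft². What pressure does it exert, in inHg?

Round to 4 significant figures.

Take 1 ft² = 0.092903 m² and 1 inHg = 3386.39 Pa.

14.88 inHg

19.23 ft² × 0.092903 → 1.78652 m²
P = F / A = 90000 N / 1.78652 m² = 50377.3 Pa
50377.3 Pa ÷ (3386.39 Pa/inHg) = 14.8764 inHg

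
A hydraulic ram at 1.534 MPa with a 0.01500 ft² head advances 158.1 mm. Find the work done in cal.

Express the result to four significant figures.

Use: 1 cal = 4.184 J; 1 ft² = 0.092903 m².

1.534 MPa → 1.534×10⁶ Pa
0.01500 ft² → 0.00139354 m²
F = P × A = 1.534×10⁶ × 0.00139354 = 2137.69 N
158.1 mm → 0.1581 m
W = F × d = 2137.69 × 0.1581 = 337.969 J
In cal: 337.969 / 4.184 = 80.7765 cal

80.78 cal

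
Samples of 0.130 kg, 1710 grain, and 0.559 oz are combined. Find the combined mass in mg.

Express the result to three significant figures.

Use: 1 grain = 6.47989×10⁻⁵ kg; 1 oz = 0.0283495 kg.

0.130 kg (already kg)
1710 grain × 6.47989×10⁻⁵ → 0.110806 kg
0.559 oz × 0.0283495 → 0.0158474 kg
Total: 0.13 + 0.110806 + 0.0158474 = 0.256653 kg
In mg: 0.256653 / 10⁻⁶ = 256653 mg

2.57×10⁵ mg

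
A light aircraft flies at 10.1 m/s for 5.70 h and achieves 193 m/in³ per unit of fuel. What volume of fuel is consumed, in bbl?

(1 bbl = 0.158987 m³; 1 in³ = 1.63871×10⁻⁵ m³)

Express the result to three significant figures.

0.111 bbl

5.70 h → 20520 s
d = v × t = 10.1 × 20520 = 207252 m
193 m/in³ → 1.17776×10⁷ m/m³
V = d / (distance per unit fuel) = 207252 / 1.17776×10⁷ = 0.0175971 m³
In bbl: 0.0175971 / 0.158987 = 0.110683 bbl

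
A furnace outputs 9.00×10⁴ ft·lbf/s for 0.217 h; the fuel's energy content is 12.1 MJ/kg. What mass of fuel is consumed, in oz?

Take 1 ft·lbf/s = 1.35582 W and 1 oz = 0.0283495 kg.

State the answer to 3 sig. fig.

278 oz

9.00×10⁴ ft·lbf/s → 122024 W
0.217 h → 781.2 s
E = P × t = 122024 × 781.2 = 9.53251×10⁷ J
12.1 MJ/kg → 1.21×10⁷ J/kg
m = E / e_s = 9.53251×10⁷ / 1.21×10⁷ = 7.87811 kg
In oz: 7.87811 / 0.0283495 = 277.892 oz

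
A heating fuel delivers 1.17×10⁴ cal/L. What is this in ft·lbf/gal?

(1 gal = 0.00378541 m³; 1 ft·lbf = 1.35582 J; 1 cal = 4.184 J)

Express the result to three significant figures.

1.17×10⁴ cal/L × 4.184 J/cal ÷ 0.001 m³/L = 4.89528×10⁷ J/m³
4.89528×10⁷ J/m³ ÷ 1.35582 J/ft·lbf × 0.00378541 m³/gal = 136675 ft·lbf/gal

1.37×10⁵ ft·lbf/gal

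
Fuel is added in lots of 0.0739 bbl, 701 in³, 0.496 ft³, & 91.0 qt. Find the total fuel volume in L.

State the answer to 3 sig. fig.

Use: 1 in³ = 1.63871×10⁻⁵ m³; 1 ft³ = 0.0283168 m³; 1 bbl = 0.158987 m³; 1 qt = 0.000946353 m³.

0.0739 bbl × 0.158987 = 0.0117491 m³
701 in³ × 1.63871×10⁻⁵ = 0.0114874 m³
0.496 ft³ × 0.0283168 = 0.0140451 m³
91.0 qt × 0.000946353 = 0.0861181 m³
Sum: 0.0117491 + 0.0114874 + 0.0140451 + 0.0861181 = 0.1234 m³
In L: 0.1234 / 0.001 = 123.4 L

123 L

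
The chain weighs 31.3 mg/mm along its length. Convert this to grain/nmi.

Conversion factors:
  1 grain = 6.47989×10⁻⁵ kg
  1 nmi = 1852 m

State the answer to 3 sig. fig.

8.95×10⁵ grain/nmi

31.3 mg/mm × 10⁻⁶ kg/mg ÷ 0.001 m/mm = 0.0313 kg/m
0.0313 kg/m ÷ 6.47989×10⁻⁵ kg/grain × 1852 m/nmi = 894577 grain/nmi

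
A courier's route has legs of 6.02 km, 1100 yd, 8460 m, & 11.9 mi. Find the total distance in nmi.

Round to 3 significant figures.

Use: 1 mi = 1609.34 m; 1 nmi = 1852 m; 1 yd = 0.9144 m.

18.7 nmi

6.02 km × 1000 = 6020 m
1100 yd × 0.9144 = 1005.84 m
8460 m (already m)
11.9 mi × 1609.34 = 19151.1 m
Total: 6020 + 1005.84 + 8460 + 19151.1 = 34636.9 m
In nmi: 34636.9 / 1852 = 18.7024 nmi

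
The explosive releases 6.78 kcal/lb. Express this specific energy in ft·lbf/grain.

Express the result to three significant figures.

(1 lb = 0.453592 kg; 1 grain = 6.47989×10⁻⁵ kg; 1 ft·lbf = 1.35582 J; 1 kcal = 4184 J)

2.99 ft·lbf/grain

6.78 kcal/lb × 4184 J/kcal ÷ 0.453592 kg/lb = 62539.7 J/kg
62539.7 J/kg ÷ 1.35582 J/ft·lbf × 6.47989×10⁻⁵ kg/grain = 2.98897 ft·lbf/grain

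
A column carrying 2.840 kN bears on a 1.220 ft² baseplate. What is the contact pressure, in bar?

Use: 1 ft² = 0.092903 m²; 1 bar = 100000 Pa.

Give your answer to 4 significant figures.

0.2506 bar

2.840 kN × 1000 → 2840 N
1.220 ft² × 0.092903 → 0.113342 m²
P = F / A = 2840 N / 0.113342 m² = 25056.9 Pa
25056.9 Pa ÷ (100000 Pa/bar) = 0.250569 bar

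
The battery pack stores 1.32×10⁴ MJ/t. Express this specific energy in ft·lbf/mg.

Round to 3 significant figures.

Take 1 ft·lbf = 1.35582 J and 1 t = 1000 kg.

1.32×10⁴ MJ/t × 1000000 J/MJ ÷ 1000 kg/t = 1.32×10⁷ J/kg
1.32×10⁷ J/kg ÷ 1.35582 J/ft·lbf × 10⁻⁶ kg/mg = 9.73581 ft·lbf/mg

9.74 ft·lbf/mg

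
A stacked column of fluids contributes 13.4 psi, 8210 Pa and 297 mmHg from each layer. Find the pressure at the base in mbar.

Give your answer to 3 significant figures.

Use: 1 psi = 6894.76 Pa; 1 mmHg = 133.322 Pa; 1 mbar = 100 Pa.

13.4 psi × 6894.76 = 92389.8 Pa
8210 Pa (already Pa)
297 mmHg × 133.322 = 39596.6 Pa
Combined: 92389.8 + 8210 + 39596.6 = 140196 Pa
In mbar: 140196 / 100 = 1401.96 mbar

1400 mbar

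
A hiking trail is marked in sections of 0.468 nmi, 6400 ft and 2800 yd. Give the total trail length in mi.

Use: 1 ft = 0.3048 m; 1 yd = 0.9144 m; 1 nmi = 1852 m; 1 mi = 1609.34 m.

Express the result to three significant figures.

3.34 mi

0.468 nmi × 1852 = 866.736 m
6400 ft × 0.3048 = 1950.72 m
2800 yd × 0.9144 = 2560.32 m
Sum: 866.736 + 1950.72 + 2560.32 = 5377.78 m
In mi: 5377.78 / 1609.34 = 3.34161 mi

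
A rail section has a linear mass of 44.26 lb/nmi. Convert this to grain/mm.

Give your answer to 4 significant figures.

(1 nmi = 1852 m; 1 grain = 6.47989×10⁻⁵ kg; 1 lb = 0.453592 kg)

44.26 lb/nmi × 0.453592 kg/lb ÷ 1852 m/nmi = 0.0108402 kg/m
0.0108402 kg/m ÷ 6.47989×10⁻⁵ kg/grain × 0.001 m/mm = 0.16729 grain/mm

0.1673 grain/mm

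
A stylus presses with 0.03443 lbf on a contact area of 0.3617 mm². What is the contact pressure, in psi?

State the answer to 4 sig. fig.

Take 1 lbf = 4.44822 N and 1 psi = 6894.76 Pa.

61.41 psi

0.03443 lbf × 4.44822 → 0.153152 N
0.3617 mm² × 10⁻⁶ → 3.617×10⁻⁷ m²
P = F / A = 0.153152 N / 3.617×10⁻⁷ m² = 423423 Pa
423423 Pa ÷ (6894.76 Pa/psi) = 61.4123 psi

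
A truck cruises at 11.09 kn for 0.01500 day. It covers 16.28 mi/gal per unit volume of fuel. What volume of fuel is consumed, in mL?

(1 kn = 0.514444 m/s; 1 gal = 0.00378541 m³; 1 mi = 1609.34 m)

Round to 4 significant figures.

11.09 kn → 5.70518 m/s
0.01500 day → 1296 s
d = v × t = 5.70518 × 1296 = 7393.91 m
16.28 mi/gal → 6.92133×10⁶ m/m³
V = d / (distance per unit fuel) = 7393.91 / 6.92133×10⁶ = 0.00106828 m³
In mL: 0.00106828 / 10⁻⁶ = 1068.28 mL

1068 mL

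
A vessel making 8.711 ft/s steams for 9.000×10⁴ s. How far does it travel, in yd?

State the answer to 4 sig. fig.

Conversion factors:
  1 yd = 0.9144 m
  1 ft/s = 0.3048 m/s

2.613×10⁵ yd

8.711 ft/s × 0.3048 → 2.65511 m/s
d = v × t = 2.65511 m/s × 90000 s = 238960 m
238960 m ÷ (0.9144 m/yd) = 261330 yd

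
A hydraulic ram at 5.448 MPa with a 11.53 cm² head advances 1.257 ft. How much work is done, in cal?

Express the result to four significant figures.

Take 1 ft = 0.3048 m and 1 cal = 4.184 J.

5.448 MPa → 5.448×10⁶ Pa
11.53 cm² → 0.001153 m²
F = P × A = 5.448×10⁶ × 0.001153 = 6281.54 N
1.257 ft → 0.383134 m
W = F × d = 6281.54 × 0.383134 = 2406.67 J
In cal: 2406.67 / 4.184 = 575.208 cal

575.2 cal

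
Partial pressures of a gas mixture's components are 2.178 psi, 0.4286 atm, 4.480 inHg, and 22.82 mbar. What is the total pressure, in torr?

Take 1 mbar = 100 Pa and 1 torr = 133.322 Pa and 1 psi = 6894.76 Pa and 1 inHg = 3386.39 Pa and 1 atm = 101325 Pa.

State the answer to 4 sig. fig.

569.3 torr

2.178 psi × 6894.76 = 15016.8 Pa
0.4286 atm × 101325 = 43427.9 Pa
4.480 inHg × 3386.39 = 15171 Pa
22.82 mbar × 100 = 2282 Pa
Combined: 15016.8 + 43427.9 + 15171 + 2282 = 75897.7 Pa
In torr: 75897.7 / 133.322 = 569.281 torr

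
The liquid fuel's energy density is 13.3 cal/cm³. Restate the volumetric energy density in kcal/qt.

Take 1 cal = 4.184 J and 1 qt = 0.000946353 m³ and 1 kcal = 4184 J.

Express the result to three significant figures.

13.3 cal/cm³ × 4.184 J/cal ÷ 10⁻⁶ m³/cm³ = 5.56472×10⁷ J/m³
5.56472×10⁷ J/m³ ÷ 4184 J/kcal × 0.000946353 m³/qt = 12.5865 kcal/qt

12.6 kcal/qt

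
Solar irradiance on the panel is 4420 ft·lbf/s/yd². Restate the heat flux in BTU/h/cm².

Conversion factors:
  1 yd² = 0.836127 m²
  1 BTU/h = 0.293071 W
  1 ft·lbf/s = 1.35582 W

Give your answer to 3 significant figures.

2.45 BTU/h/cm²

4420 ft·lbf/s/yd² × 1.35582 W/ft·lbf/s ÷ 0.836127 m²/yd² = 7167.24 W/m²
7167.24 W/m² ÷ 0.293071 W/BTU/h × 0.0001 m²/cm² = 2.44556 BTU/h/cm²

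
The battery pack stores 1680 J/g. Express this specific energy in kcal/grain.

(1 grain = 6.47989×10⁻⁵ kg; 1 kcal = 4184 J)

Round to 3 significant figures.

1680 J/g ÷ 0.001 kg/g = 1.68×10⁶ J/kg
1.68×10⁶ J/kg ÷ 4184 J/kcal × 6.47989×10⁻⁵ kg/grain = 0.0260187 kcal/grain

0.0260 kcal/grain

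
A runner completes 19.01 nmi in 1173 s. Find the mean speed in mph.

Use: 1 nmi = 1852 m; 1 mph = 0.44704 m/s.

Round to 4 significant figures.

67.14 mph

19.01 nmi × 1852 → 35206.5 m
v = d / t = 35206.5 m / 1173 s = 30.0141 m/s
30.0141 m/s ÷ (0.44704 m/s/mph) = 67.1396 mph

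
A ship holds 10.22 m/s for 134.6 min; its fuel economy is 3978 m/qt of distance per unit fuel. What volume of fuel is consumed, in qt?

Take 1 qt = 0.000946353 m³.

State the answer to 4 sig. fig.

134.6 min → 8076 s
d = v × t = 10.22 × 8076 = 82536.7 m
3978 m/qt → 4.20351×10⁶ m/m³
V = d / (distance per unit fuel) = 82536.7 / 4.20351×10⁶ = 0.0196352 m³
In qt: 0.0196352 / 0.000946353 = 20.7483 qt

20.75 qt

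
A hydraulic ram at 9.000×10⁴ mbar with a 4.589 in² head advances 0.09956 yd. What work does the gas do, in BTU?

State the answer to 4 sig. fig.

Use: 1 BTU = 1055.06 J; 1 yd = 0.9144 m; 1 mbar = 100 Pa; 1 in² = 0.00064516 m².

2.299 BTU

9.000×10⁴ mbar → 9×10⁶ Pa
4.589 in² → 0.00296064 m²
F = P × A = 9×10⁶ × 0.00296064 = 26645.8 N
0.09956 yd → 0.0910377 m
W = F × d = 26645.8 × 0.0910377 = 2425.77 J
In BTU: 2425.77 / 1055.06 = 2.29918 BTU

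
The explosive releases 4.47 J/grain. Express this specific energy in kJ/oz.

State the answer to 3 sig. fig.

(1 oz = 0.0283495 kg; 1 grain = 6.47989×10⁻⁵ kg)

4.47 J/grain ÷ 6.47989×10⁻⁵ kg/grain = 68982.7 J/kg
68982.7 J/kg ÷ 1000 J/kJ × 0.0283495 kg/oz = 1.95563 kJ/oz

1.96 kJ/oz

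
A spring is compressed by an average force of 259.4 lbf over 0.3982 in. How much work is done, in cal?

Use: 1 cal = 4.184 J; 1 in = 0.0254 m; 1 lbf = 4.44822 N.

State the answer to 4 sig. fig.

2.789 cal

259.4 lbf × 4.44822 → 1153.87 N
0.3982 in × 0.0254 → 0.0101143 m
W = F × d = 1153.87 N × 0.0101143 m = 11.6706 J
11.6706 J ÷ (4.184 J/cal) = 2.78934 cal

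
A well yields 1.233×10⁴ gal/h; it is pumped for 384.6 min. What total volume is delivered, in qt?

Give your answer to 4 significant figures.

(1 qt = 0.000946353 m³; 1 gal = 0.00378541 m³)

3.161×10⁵ qt

1.233×10⁴ gal/h → 0.012965 m³/s
384.6 min → 23076 s
V = Q × t = 0.012965 × 23076 = 299.18 m³
In qt: 299.18 / 0.000946353 = 316140 qt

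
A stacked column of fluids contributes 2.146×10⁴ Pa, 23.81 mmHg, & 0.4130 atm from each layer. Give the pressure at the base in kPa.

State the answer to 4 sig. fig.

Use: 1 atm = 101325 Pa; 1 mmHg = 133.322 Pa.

66.48 kPa

2.146×10⁴ Pa (already Pa)
23.81 mmHg × 133.322 = 3174.4 Pa
0.4130 atm × 101325 = 41847.2 Pa
Sum: 21460 + 3174.4 + 41847.2 = 66481.6 Pa
In kPa: 66481.6 / 1000 = 66.4816 kPa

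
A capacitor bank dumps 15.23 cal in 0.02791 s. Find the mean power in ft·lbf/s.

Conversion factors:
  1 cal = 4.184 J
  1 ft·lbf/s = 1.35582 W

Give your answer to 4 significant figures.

15.23 cal × 4.184 → 63.7223 J
P = E / t = 63.7223 J / 0.02791 s = 2283.14 W
2283.14 W ÷ (1.35582 W/ft·lbf/s) = 1683.96 ft·lbf/s

1684 ft·lbf/s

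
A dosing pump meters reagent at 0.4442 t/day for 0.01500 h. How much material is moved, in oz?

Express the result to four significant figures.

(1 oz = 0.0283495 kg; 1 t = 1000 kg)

9.793 oz

0.4442 t/day → 0.0051412 kg/s
0.01500 h → 54 s
m = ṁ × t = 0.0051412 × 54 = 0.277625 kg
In oz: 0.277625 / 0.0283495 = 9.79294 oz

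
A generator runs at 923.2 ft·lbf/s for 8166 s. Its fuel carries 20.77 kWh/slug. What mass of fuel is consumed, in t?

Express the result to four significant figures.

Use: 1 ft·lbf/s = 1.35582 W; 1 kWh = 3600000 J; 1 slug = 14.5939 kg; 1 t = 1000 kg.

0.001995 t

923.2 ft·lbf/s → 1251.69 W
E = P × t = 1251.69 × 8166 = 1.02213×10⁷ J
20.77 kWh/slug → 5.12351×10⁶ J/kg
m = E / e_s = 1.02213×10⁷ / 5.12351×10⁶ = 1.99498 kg
In t: 1.99498 / 1000 = 0.00199498 t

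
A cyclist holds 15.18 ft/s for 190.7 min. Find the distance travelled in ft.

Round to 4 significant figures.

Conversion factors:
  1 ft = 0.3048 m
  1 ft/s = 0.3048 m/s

1.737×10⁵ ft

15.18 ft/s × 0.3048 → 4.62686 m/s
190.7 min × 60 → 11442 s
d = v × t = 4.62686 m/s × 11442 s = 52940.5 m
52940.5 m ÷ (0.3048 m/ft) = 173689 ft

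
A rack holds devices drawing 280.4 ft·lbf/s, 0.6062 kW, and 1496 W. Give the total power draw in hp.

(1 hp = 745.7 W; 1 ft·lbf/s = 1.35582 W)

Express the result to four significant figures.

280.4 ft·lbf/s × 1.35582 = 380.172 W
0.6062 kW × 1000 = 606.2 W
1496 W (already W)
Total: 380.172 + 606.2 + 1496 = 2482.37 W
In hp: 2482.37 / 745.7 = 3.32891 hp

3.329 hp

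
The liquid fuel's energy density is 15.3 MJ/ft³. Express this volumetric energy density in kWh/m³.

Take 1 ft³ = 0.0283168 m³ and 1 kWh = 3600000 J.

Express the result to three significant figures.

15.3 MJ/ft³ × 1000000 J/MJ ÷ 0.0283168 m³/ft³ = 5.40315×10⁸ J/m³
5.40315×10⁸ J/m³ ÷ 3600000 J/kWh = 150.088 kWh/m³

150 kWh/m³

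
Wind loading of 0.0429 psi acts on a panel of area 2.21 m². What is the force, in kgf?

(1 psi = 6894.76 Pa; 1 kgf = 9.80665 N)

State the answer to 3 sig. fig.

66.7 kgf

0.0429 psi × 6894.76 → 295.785 Pa
F = P × A = 295.785 Pa × 2.21 m² = 653.685 N
653.685 N ÷ (9.80665 N/kgf) = 66.6573 kgf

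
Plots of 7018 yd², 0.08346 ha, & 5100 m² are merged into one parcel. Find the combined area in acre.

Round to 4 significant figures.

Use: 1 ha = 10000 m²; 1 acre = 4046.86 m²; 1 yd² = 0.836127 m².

2.916 acre

7018 yd² × 0.836127 = 5867.94 m²
0.08346 ha × 10000 = 834.6 m²
5100 m² (already m²)
Total: 5867.94 + 834.6 + 5100 = 11802.5 m²
In acre: 11802.5 / 4046.86 = 2.91646 acre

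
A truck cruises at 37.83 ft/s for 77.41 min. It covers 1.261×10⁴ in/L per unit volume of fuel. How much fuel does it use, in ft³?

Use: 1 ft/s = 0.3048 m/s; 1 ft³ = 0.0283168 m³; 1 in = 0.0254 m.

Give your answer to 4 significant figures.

5.905 ft³

37.83 ft/s → 11.5306 m/s
77.41 min → 4644.6 s
d = v × t = 11.5306 × 4644.6 = 53555 m
1.261×10⁴ in/L → 320294 m/m³
V = d / (distance per unit fuel) = 53555 / 320294 = 0.167206 m³
In ft³: 0.167206 / 0.0283168 = 5.90483 ft³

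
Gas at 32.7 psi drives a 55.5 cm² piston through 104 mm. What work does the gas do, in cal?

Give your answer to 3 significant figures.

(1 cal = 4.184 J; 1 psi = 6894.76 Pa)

32.7 psi → 225459 Pa
55.5 cm² → 0.00555 m²
F = P × A = 225459 × 0.00555 = 1251.3 N
104 mm → 0.104 m
W = F × d = 1251.3 × 0.104 = 130.135 J
In cal: 130.135 / 4.184 = 31.103 cal

31.1 cal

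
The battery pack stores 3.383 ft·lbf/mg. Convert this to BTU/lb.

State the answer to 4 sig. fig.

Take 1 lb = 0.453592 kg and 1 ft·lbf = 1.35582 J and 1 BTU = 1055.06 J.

3.383 ft·lbf/mg × 1.35582 J/ft·lbf ÷ 10⁻⁶ kg/mg = 4.58674×10⁶ J/kg
4.58674×10⁶ J/kg ÷ 1055.06 J/BTU × 0.453592 kg/lb = 1971.93 BTU/lb

1972 BTU/lb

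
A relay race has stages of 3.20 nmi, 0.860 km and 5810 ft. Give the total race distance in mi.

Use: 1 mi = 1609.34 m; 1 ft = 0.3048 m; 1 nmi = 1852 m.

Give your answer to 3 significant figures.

5.32 mi

3.20 nmi × 1852 = 5926.4 m
0.860 km × 1000 = 860 m
5810 ft × 0.3048 = 1770.89 m
Combined: 5926.4 + 860 + 1770.89 = 8557.29 m
In mi: 8557.29 / 1609.34 = 5.31727 mi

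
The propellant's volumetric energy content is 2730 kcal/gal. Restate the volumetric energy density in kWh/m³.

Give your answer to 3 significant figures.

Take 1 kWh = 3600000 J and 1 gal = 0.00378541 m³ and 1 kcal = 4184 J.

2730 kcal/gal × 4184 J/kcal ÷ 0.00378541 m³/gal = 3.01746×10⁹ J/m³
3.01746×10⁹ J/m³ ÷ 3600000 J/kWh = 838.183 kWh/m³

838 kWh/m³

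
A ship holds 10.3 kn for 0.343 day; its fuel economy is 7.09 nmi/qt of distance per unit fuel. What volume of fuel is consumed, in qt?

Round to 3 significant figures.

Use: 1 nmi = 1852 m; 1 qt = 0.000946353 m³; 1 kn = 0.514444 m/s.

12.0 qt

10.3 kn → 5.29877 m/s
0.343 day → 29635.2 s
d = v × t = 5.29877 × 29635.2 = 157030 m
7.09 nmi/qt → 1.3875×10⁷ m/m³
V = d / (distance per unit fuel) = 157030 / 1.3875×10⁷ = 0.0113175 m³
In qt: 0.0113175 / 0.000946353 = 11.9591 qt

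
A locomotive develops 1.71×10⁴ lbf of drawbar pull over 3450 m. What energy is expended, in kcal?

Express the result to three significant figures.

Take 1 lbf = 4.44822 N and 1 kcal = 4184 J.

6.27×10⁴ kcal

1.71×10⁴ lbf × 4.44822 = 76064.6 N
W = F × d = 76064.6 N × 3450 m = 2.62423×10⁸ J
2.62423×10⁸ J ÷ (4184 J/kcal) = 62720.6 kcal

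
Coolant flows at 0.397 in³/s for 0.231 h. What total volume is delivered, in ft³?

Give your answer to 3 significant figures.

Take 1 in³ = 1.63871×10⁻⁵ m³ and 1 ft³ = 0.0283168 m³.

0.191 ft³

0.397 in³/s → 6.50568×10⁻⁶ m³/s
0.231 h → 831.6 s
V = Q × t = 6.50568×10⁻⁶ × 831.6 = 0.00541012 m³
In ft³: 0.00541012 / 0.0283168 = 0.191057 ft³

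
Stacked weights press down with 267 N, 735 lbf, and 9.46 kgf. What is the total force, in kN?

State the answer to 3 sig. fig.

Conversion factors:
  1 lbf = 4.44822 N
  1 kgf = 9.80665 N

3.63 kN

267 N (already N)
735 lbf × 4.44822 → 3269.44 N
9.46 kgf × 9.80665 → 92.7709 N
Combined: 267 + 3269.44 + 92.7709 = 3629.21 N
In kN: 3629.21 / 1000 = 3.62921 kN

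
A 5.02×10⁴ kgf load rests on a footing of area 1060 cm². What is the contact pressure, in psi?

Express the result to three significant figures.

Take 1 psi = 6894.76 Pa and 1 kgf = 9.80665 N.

5.02×10⁴ kgf × 9.80665 → 492294 N
1060 cm² × 0.0001 → 0.106 m²
P = F / A = 492294 N / 0.106 m² = 4.64428×10⁶ Pa
4.64428×10⁶ Pa ÷ (6894.76 Pa/psi) = 673.596 psi

674 psi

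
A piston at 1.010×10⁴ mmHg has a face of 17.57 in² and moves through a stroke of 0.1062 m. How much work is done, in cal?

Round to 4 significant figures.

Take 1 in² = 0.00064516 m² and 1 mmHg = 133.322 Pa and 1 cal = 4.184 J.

1.010×10⁴ mmHg → 1.34655×10⁶ Pa
17.57 in² → 0.0113355 m²
F = P × A = 1.34655×10⁶ × 0.0113355 = 15263.8 N
W = F × d = 15263.8 × 0.1062 = 1621.02 J
In cal: 1621.02 / 4.184 = 387.433 cal

387.4 cal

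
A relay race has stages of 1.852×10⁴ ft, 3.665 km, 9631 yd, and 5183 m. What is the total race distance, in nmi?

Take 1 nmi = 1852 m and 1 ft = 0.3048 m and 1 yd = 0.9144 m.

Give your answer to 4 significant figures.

1.852×10⁴ ft × 0.3048 = 5644.9 m
3.665 km × 1000 = 3665 m
9631 yd × 0.9144 = 8806.59 m
5183 m (already m)
Combined: 5644.9 + 3665 + 8806.59 + 5183 = 23299.5 m
In nmi: 23299.5 / 1852 = 12.5807 nmi

12.58 nmi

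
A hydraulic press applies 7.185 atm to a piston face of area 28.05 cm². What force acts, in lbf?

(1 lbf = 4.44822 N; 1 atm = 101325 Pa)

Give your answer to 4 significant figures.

7.185 atm × 101325 → 728020 Pa
28.05 cm² × 0.0001 → 0.002805 m²
F = P × A = 728020 Pa × 0.002805 m² = 2042.1 N
2042.1 N ÷ (4.44822 N/lbf) = 459.083 lbf

459.1 lbf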